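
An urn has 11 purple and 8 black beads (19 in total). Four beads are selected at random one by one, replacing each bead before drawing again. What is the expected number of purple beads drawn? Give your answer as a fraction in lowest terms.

44/19

By linearity of expectation, E[X] = Σ P(draw i is purple); each independent draw has P(purple) = 11/19.
E[X] = 4 · 11/19 = 44/19 ≈ 2.3158.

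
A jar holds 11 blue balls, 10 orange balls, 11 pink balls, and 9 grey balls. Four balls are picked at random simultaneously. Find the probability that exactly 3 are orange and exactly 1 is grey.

108/10127

Unordered draws without replacement: count favorable combinations over C(41,4).
Favorable = C(11,0) · C(10,3) · C(11,0) · C(9,1) = 1080; total = C(41,4) = 101270.
P = 1080/101270 = 108/10127 ≈ 0.0107.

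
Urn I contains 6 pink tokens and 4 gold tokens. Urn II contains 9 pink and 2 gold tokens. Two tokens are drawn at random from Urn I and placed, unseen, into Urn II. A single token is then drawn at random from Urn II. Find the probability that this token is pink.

51/65

Condition on how many of the transferred tokens are pink (from Urn I: 6 pink of 10; then Urn II has 13 total).
  0 pink: C(6,0)C(4,2)/C(10,2) = 2/15; then P = 9/13
  1 pink: C(6,1)C(4,1)/C(10,2) = 8/15; then P = 10/13
  2 pink: C(6,2)C(4,0)/C(10,2) = 1/3; then P = 11/13
P(pink from Urn II) = 51/65 ≈ 0.7846.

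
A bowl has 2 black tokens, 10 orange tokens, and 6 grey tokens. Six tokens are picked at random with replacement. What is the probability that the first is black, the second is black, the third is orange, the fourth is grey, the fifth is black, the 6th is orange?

Multiply the conditional probability of each draw in order, with replacement (the composition resets each draw).
P = (2/18) · (2/18) · (10/18) · (6/18) · (2/18) · (10/18) = 25/177147 ≈ 0.0001.

25/177147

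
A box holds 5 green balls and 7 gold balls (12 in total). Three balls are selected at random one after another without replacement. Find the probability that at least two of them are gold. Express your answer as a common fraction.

7/11

Sum the hypergeometric tail for j = 2,…,3 gold balls.
Favorable = C(7,2)·C(5,1) + C(7,3)·C(5,0) = 140; total = C(12,3) = 220.
P = 140/220 = 7/11 ≈ 0.6364.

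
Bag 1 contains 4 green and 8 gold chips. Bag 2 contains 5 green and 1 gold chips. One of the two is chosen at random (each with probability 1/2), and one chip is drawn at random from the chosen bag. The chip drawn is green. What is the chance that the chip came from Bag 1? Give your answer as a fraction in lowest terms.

2/7

P(green | Bag 1) = 1/3; P(green | Bag 2) = 5/6.
P(green) = 1/2·1/3 + 1/2·5/6 = 7/12.
By Bayes' rule, P(Bag 1 | green) = 1/6 / 7/12 = 2/7 ≈ 0.2857.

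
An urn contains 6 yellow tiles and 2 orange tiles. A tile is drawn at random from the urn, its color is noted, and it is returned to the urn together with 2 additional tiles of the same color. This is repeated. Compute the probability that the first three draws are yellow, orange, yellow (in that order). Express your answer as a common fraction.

Track the composition after each reinforcement of +2.
P = (6/8) · (2/10) · (8/12) = 1/10 ≈ 0.1000.

1/10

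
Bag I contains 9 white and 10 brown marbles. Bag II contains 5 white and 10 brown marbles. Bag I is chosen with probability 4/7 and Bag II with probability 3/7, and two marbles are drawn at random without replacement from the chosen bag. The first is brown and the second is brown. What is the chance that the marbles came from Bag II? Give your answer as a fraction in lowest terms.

P(E | Bag I) = 5/19; P(E | Bag II) = 3/7.
P(E) = 4/7·5/19 + 3/7·3/7 = 311/931.
By Bayes' rule, P(Bag II | E) = 9/49 / 311/931 = 171/311 ≈ 0.5498.

171/311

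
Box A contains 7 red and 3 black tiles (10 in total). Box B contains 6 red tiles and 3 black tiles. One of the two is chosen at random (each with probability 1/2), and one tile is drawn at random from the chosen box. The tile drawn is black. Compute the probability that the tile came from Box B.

P(black | Box A) = 3/10; P(black | Box B) = 1/3.
P(black) = 1/2·3/10 + 1/2·1/3 = 19/60.
By Bayes' rule, P(Box B | black) = 1/6 / 19/60 = 10/19 ≈ 0.5263.

10/19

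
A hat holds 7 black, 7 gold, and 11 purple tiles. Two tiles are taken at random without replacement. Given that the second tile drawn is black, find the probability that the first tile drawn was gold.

7/24

P(first=gold and the second tile drawn is black) = (7/25)·(7/24) = 49/600.
P(the second tile drawn is black) = Σ over first color = 7/100 + 49/600 + 77/600 = 7/25.
By Bayes, P(first=gold | the second tile drawn is black) = 49/600 / 7/25 = 7/24 ≈ 0.2917.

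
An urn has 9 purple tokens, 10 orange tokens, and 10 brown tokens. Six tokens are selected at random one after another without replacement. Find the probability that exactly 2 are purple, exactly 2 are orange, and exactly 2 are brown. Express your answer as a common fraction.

405/2639

Unordered draws without replacement: count favorable combinations over C(29,6).
Favorable = C(9,2) · C(10,2) · C(10,2) = 72900; total = C(29,6) = 475020.
P = 72900/475020 = 405/2639 ≈ 0.1535.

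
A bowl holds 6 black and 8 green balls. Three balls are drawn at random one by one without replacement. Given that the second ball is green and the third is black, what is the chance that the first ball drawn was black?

P(first=black and the second ball is green and the third is black) = (6/14)·(8/13)·(5/12) = 10/91.
P(E) = Σ over first color = 10/91 + 2/13 = 24/91.
By Bayes, P(first=black | E) = 10/91 / 24/91 = 5/12 ≈ 0.4167.

5/12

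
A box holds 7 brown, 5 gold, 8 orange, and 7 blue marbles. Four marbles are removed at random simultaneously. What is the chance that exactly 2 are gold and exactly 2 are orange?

Unordered draws without replacement: count favorable combinations over C(27,4).
Favorable = C(7,0) · C(5,2) · C(8,2) · C(7,0) = 280; total = C(27,4) = 17550.
P = 280/17550 = 28/1755 ≈ 0.0160.

28/1755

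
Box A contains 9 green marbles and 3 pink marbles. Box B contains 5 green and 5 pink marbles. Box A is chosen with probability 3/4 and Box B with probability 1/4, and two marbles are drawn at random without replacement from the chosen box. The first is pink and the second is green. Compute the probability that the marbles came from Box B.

110/353

P(E | Box A) = 9/44; P(E | Box B) = 5/18.
P(E) = 3/4·9/44 + 1/4·5/18 = 353/1584.
By Bayes' rule, P(Box B | E) = 5/72 / 353/1584 = 110/353 ≈ 0.3116.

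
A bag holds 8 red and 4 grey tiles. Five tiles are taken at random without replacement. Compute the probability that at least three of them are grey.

Sum the hypergeometric tail for j = 3,…,4 grey tiles.
Favorable = C(4,3)·C(8,2) + C(4,4)·C(8,1) = 120; total = C(12,5) = 792.
P = 120/792 = 5/33 ≈ 0.1515.

5/33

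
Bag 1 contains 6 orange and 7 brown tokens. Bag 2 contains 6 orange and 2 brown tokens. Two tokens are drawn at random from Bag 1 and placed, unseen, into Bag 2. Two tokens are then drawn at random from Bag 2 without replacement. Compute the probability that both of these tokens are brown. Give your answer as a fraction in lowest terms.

89/1170

Condition on how many of the transferred tokens are brown (from Bag 1: 7 brown of 13; then Bag 2 has 10 total).
  0 brown: C(7,0)C(6,2)/C(13,2) = 5/26; then P = C(2,2)/C(10,2) = 1/45
  1 brown: C(7,1)C(6,1)/C(13,2) = 7/13; then P = C(3,2)/C(10,2) = 1/15
  2 brown: C(7,2)C(6,0)/C(13,2) = 7/26; then P = C(4,2)/C(10,2) = 2/15
P(both brown) = 89/1170 ≈ 0.0761.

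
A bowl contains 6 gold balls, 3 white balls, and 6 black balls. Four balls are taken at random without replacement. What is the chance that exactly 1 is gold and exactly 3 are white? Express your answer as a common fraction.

Unordered draws without replacement: count favorable combinations over C(15,4).
Favorable = C(6,1) · C(3,3) · C(6,0) = 6; total = C(15,4) = 1365.
P = 6/1365 = 2/455 ≈ 0.0044.

2/455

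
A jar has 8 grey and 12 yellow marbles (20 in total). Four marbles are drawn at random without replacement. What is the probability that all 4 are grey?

Unordered draws without replacement: count favorable combinations over C(20,4).
Favorable = C(8,4) · C(12,0) = 70; total = C(20,4) = 4845.
P = 70/4845 = 14/969 ≈ 0.0144.

14/969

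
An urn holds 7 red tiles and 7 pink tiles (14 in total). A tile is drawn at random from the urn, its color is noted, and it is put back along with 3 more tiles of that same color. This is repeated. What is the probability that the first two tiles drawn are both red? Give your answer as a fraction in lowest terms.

After a red draw the urn holds 10 red out of 17.
P = (7/14)·(10/17) = 5/17 ≈ 0.2941.

5/17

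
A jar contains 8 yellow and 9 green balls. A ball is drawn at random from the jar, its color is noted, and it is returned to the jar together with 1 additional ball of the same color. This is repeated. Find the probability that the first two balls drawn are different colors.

Either green then yellow, or yellow then green; after the first draw the total is 18.
P = (9/17)·(8/18) + (8/17)·(9/18) = 8/17 ≈ 0.4706.

8/17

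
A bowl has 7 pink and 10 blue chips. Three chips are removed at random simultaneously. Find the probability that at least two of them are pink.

49/136

Sum the hypergeometric tail for j = 2,…,3 pink chips.
Favorable = C(7,2)·C(10,1) + C(7,3)·C(10,0) = 245; total = C(17,3) = 680.
P = 245/680 = 49/136 ≈ 0.3603.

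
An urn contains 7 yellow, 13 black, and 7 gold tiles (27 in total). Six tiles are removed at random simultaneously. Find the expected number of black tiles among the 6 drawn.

By linearity of expectation, E[X] = Σ P(draw i is black); by symmetry each draw (even without replacement) has P(black) = 13/27.
E[X] = 6 · 13/27 = 26/9 ≈ 2.8889.

26/9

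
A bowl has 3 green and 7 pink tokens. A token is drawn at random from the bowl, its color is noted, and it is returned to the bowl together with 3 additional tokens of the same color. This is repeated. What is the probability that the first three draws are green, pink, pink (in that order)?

Track the composition after each reinforcement of +3.
P = (3/10) · (7/13) · (10/16) = 21/208 ≈ 0.1010.

21/208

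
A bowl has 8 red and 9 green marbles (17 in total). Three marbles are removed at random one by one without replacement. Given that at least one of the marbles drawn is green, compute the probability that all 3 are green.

7/52

P(all 3 green) = C(9,3)/C(17,3) = 21/170; P(at least one green) = 1 − C(8,3)/C(17,3) = 78/85.
Since 'all 3 green' ⊆ 'at least one green', P(all 3 | at least one) = 21/170 / 78/85 = 7/52 ≈ 0.1346.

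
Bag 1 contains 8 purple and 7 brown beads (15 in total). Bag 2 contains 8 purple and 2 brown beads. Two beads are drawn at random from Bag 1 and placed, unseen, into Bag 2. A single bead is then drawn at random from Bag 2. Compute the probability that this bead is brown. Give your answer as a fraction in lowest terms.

11/45

Condition on how many of the transferred beads are brown (from Bag 1: 7 brown of 15; then Bag 2 has 12 total).
  0 brown: C(7,0)C(8,2)/C(15,2) = 4/15; then P = 2/12
  1 brown: C(7,1)C(8,1)/C(15,2) = 8/15; then P = 3/12
  2 brown: C(7,2)C(8,0)/C(15,2) = 1/5; then P = 4/12
P(brown from Bag 2) = 11/45 ≈ 0.2444.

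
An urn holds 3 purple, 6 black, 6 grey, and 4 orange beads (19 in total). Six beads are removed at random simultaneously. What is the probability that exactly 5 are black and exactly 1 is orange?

2/2261

Unordered draws without replacement: count favorable combinations over C(19,6).
Favorable = C(3,0) · C(6,5) · C(6,0) · C(4,1) = 24; total = C(19,6) = 27132.
P = 24/27132 = 2/2261 ≈ 0.0009.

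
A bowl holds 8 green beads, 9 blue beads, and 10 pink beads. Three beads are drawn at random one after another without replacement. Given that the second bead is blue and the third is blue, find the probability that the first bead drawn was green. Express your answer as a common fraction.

P(first=green and the second bead is blue and the third is blue) = (8/27)·(9/26)·(8/25) = 32/975.
P(E) = Σ over first color = 32/975 + 28/975 + 8/195 = 4/39.
By Bayes, P(first=green | E) = 32/975 / 4/39 = 8/25 ≈ 0.3200.

8/25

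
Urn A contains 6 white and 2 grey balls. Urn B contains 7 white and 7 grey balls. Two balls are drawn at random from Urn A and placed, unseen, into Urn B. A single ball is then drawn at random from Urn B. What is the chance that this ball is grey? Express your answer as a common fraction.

Condition on how many of the transferred balls are grey (from Urn A: 2 grey of 8; then Urn B has 16 total).
  0 grey: C(2,0)C(6,2)/C(8,2) = 15/28; then P = 7/16
  1 grey: C(2,1)C(6,1)/C(8,2) = 3/7; then P = 8/16
  2 grey: C(2,2)C(6,0)/C(8,2) = 1/28; then P = 9/16
P(grey from Urn B) = 15/32 ≈ 0.4688.

15/32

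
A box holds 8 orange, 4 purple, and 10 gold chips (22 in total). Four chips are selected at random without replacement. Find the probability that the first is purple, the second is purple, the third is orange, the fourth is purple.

Multiply the conditional probability of each draw in order, without replacement, so each draw removes one from its color and from the total.
P = (4/22) · (3/21) · (8/20) · (2/19) = 8/7315 ≈ 0.0011.

8/7315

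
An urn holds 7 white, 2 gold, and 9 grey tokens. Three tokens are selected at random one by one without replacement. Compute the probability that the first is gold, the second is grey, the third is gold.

Multiply the conditional probability of each draw in order, without replacement, so each draw removes one from its color and from the total.
P = (2/18) · (9/17) · (1/16) = 1/272 ≈ 0.0037.

1/272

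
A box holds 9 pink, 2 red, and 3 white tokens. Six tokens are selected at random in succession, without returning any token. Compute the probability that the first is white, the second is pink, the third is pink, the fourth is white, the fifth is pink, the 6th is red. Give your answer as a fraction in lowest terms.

Multiply the conditional probability of each draw in order, without replacement, so each draw removes one from its color and from the total.
P = (3/14) · (9/13) · (8/12) · (2/11) · (7/10) · (2/9) = 2/715 ≈ 0.0028.

2/715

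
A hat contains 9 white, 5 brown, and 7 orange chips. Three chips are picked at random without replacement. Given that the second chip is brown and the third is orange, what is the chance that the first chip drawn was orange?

P(first=orange and the second chip is brown and the third is orange) = (7/21)·(5/20)·(6/19) = 1/38.
P(E) = Σ over first color = 3/76 + 1/57 + 1/38 = 1/12.
By Bayes, P(first=orange | E) = 1/38 / 1/12 = 6/19 ≈ 0.3158.

6/19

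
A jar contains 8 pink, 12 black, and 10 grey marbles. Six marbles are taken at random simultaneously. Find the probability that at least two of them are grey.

Sum the hypergeometric tail for j = 2,…,6 grey marbles.
Favorable = C(10,2)·C(20,4) + C(10,3)·C(20,3) + C(10,4)·C(20,2) + C(10,5)·C(20,1) + C(10,6)·C(20,0) = 399975; total = C(30,6) = 593775.
P = 399975/593775 = 5333/7917 ≈ 0.6736.

5333/7917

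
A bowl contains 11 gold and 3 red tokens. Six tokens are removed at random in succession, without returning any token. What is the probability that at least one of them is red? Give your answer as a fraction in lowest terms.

11/13

Use the complement: P(at least one red) = 1 − P(no red).
P(none) = C(11,6)/C(14,6) = 462/3003.
So P = 1 − 462/3003 = 11/13 ≈ 0.8462.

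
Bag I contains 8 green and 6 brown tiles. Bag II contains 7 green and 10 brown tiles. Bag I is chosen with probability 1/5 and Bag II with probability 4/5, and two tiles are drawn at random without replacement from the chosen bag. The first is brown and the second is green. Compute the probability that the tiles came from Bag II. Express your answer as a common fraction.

P(E | Bag I) = 24/91; P(E | Bag II) = 35/136.
P(E) = 1/5·24/91 + 4/5·35/136 = 4001/15470.
By Bayes' rule, P(Bag II | E) = 7/34 / 4001/15470 = 3185/4001 ≈ 0.7961.

3185/4001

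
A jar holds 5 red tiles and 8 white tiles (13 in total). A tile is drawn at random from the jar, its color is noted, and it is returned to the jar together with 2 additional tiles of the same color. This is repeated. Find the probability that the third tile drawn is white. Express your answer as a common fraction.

Sum over the four possibilities for the first two draws (white/not-white each), tracking how the white count and total change by +2 per draw.
P(third is white) = 8/13 ≈ 0.6154. (In a Pólya urn every draw has the same marginal probability 8/13.)

8/13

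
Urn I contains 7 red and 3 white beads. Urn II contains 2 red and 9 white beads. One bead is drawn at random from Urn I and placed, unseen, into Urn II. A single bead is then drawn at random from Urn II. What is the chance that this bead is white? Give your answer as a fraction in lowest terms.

31/40

Condition on how many of the transferred beads are white (from Urn I: 3 white of 10; then Urn II has 12 total).
  0 white: C(3,0)C(7,1)/C(10,1) = 7/10; then P = 9/12
  1 white: C(3,1)C(7,0)/C(10,1) = 3/10; then P = 10/12
P(white from Urn II) = 31/40 ≈ 0.7750.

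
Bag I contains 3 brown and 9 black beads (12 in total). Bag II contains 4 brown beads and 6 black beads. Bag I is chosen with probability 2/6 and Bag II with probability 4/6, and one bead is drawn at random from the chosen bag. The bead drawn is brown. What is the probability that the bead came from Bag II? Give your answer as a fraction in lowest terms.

16/21

P(brown | Bag I) = 1/4; P(brown | Bag II) = 2/5.
P(brown) = 1/3·1/4 + 2/3·2/5 = 7/20.
By Bayes' rule, P(Bag II | brown) = 4/15 / 7/20 = 16/21 ≈ 0.7619.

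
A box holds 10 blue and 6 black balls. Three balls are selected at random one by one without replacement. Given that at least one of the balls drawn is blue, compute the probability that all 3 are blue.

P(all 3 blue) = C(10,3)/C(16,3) = 3/14; P(at least one blue) = 1 − C(6,3)/C(16,3) = 27/28.
Since 'all 3 blue' ⊆ 'at least one blue', P(all 3 | at least one) = 3/14 / 27/28 = 2/9 ≈ 0.2222.

2/9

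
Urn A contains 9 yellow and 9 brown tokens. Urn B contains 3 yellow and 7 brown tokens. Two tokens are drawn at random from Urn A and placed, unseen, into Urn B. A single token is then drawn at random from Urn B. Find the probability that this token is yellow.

Condition on how many of the transferred tokens are yellow (from Urn A: 9 yellow of 18; then Urn B has 12 total).
  0 yellow: C(9,0)C(9,2)/C(18,2) = 4/17; then P = 3/12
  1 yellow: C(9,1)C(9,1)/C(18,2) = 9/17; then P = 4/12
  2 yellow: C(9,2)C(9,0)/C(18,2) = 4/17; then P = 5/12
P(yellow from Urn B) = 1/3 ≈ 0.3333.

1/3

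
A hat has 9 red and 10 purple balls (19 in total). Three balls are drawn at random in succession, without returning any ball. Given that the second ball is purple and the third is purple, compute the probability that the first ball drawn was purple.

P(first=purple and the second ball is purple and the third is purple) = (10/19)·(9/18)·(8/17) = 40/323.
P(E) = Σ over first color = 45/323 + 40/323 = 5/19.
By Bayes, P(first=purple | E) = 40/323 / 5/19 = 8/17 ≈ 0.4706.

8/17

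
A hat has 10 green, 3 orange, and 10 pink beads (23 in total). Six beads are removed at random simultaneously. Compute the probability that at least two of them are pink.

Sum the hypergeometric tail for j = 2,…,6 pink beads.
Favorable = C(10,2)·C(13,4) + C(10,3)·C(13,3) + C(10,4)·C(13,2) + C(10,5)·C(13,1) + C(10,6)·C(13,0) = 86361; total = C(23,6) = 100947.
P = 86361/100947 = 2617/3059 ≈ 0.8555.

2617/3059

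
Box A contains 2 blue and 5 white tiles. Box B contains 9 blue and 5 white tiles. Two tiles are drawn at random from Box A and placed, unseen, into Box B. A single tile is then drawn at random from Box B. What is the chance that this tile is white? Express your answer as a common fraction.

45/112

Condition on how many of the transferred tiles are white (from Box A: 5 white of 7; then Box B has 16 total).
  0 white: C(5,0)C(2,2)/C(7,2) = 1/21; then P = 5/16
  1 white: C(5,1)C(2,1)/C(7,2) = 10/21; then P = 6/16
  2 white: C(5,2)C(2,0)/C(7,2) = 10/21; then P = 7/16
P(white from Box B) = 45/112 ≈ 0.4018.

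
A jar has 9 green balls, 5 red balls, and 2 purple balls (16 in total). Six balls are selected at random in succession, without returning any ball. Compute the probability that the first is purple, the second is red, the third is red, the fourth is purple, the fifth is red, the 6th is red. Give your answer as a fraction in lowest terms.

Multiply the conditional probability of each draw in order, without replacement, so each draw removes one from its color and from the total.
P = (2/16) · (5/15) · (4/14) · (1/13) · (3/12) · (2/11) = 1/24024 ≈ 0.0000.

1/24024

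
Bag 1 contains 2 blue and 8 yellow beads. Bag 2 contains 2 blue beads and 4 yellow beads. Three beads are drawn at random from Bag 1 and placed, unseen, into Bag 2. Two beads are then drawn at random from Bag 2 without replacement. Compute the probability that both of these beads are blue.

Condition on how many of the transferred beads are blue (from Bag 1: 2 blue of 10; then Bag 2 has 9 total).
  0 blue: C(2,0)C(8,3)/C(10,3) = 7/15; then P = C(2,2)/C(9,2) = 1/36
  1 blue: C(2,1)C(8,2)/C(10,3) = 7/15; then P = C(3,2)/C(9,2) = 1/12
  2 blue: C(2,2)C(8,1)/C(10,3) = 1/15; then P = C(4,2)/C(9,2) = 1/6
P(both blue) = 17/270 ≈ 0.0630.

17/270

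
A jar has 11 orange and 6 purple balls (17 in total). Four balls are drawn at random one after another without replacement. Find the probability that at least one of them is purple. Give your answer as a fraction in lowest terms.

Use the complement: P(at least one purple) = 1 − P(no purple).
P(none) = C(11,4)/C(17,4) = 330/2380.
So P = 1 − 330/2380 = 205/238 ≈ 0.8613.

205/238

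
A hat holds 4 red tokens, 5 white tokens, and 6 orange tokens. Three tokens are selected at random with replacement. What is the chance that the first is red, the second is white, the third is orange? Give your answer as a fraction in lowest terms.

8/225

Multiply the conditional probability of each draw in order, with replacement (the composition resets each draw).
P = (4/15) · (5/15) · (6/15) = 8/225 ≈ 0.0356.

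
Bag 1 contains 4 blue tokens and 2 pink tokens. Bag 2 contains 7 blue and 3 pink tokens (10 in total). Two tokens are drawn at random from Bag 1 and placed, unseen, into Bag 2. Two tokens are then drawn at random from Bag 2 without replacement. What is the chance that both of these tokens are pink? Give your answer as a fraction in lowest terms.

38/495

Condition on how many of the transferred tokens are pink (from Bag 1: 2 pink of 6; then Bag 2 has 12 total).
  0 pink: C(2,0)C(4,2)/C(6,2) = 2/5; then P = C(3,2)/C(12,2) = 1/22
  1 pink: C(2,1)C(4,1)/C(6,2) = 8/15; then P = C(4,2)/C(12,2) = 1/11
  2 pink: C(2,2)C(4,0)/C(6,2) = 1/15; then P = C(5,2)/C(12,2) = 5/33
P(both pink) = 38/495 ≈ 0.0768.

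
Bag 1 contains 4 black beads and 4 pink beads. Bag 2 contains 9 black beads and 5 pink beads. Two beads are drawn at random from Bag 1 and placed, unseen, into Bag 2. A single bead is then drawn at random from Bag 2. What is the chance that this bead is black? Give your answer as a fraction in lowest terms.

5/8

Condition on how many of the transferred beads are black (from Bag 1: 4 black of 8; then Bag 2 has 16 total).
  0 black: C(4,0)C(4,2)/C(8,2) = 3/14; then P = 9/16
  1 black: C(4,1)C(4,1)/C(8,2) = 4/7; then P = 10/16
  2 black: C(4,2)C(4,0)/C(8,2) = 3/14; then P = 11/16
P(black from Bag 2) = 5/8 ≈ 0.6250.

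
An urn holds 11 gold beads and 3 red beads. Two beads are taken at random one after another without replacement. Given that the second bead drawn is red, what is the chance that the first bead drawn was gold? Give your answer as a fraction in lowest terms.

P(first=gold and the second bead drawn is red) = (11/14)·(3/13) = 33/182.
P(the second bead drawn is red) = Σ over first color = 33/182 + 3/91 = 3/14.
By Bayes, P(first=gold | the second bead drawn is red) = 33/182 / 3/14 = 11/13 ≈ 0.8462.

11/13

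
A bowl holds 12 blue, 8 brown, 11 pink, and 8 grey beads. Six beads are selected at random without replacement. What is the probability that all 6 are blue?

44/155363

Unordered draws without replacement: count favorable combinations over C(39,6).
Favorable = C(12,6) · C(8,0) · C(11,0) · C(8,0) = 924; total = C(39,6) = 3262623.
P = 924/3262623 = 44/155363 ≈ 0.0003.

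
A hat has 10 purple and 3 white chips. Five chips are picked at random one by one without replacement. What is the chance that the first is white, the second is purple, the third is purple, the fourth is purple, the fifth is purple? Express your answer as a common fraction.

14/143

Multiply the conditional probability of each draw in order, without replacement, so each draw removes one from its color and from the total.
P = (3/13) · (10/12) · (9/11) · (8/10) · (7/9) = 14/143 ≈ 0.0979.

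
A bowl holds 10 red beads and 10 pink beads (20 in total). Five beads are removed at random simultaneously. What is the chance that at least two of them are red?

Sum the hypergeometric tail for j = 2,…,5 red beads.
Favorable = C(10,2)·C(10,3) + C(10,3)·C(10,2) + C(10,4)·C(10,1) + C(10,5)·C(10,0) = 13152; total = C(20,5) = 15504.
P = 13152/15504 = 274/323 ≈ 0.8483.

274/323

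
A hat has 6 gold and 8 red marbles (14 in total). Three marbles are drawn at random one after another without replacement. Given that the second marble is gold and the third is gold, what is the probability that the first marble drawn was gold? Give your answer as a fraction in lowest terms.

1/3

P(first=gold and the second marble is gold and the third is gold) = (6/14)·(5/13)·(4/12) = 5/91.
P(E) = Σ over first color = 5/91 + 10/91 = 15/91.
By Bayes, P(first=gold | E) = 5/91 / 15/91 = 1/3 ≈ 0.3333.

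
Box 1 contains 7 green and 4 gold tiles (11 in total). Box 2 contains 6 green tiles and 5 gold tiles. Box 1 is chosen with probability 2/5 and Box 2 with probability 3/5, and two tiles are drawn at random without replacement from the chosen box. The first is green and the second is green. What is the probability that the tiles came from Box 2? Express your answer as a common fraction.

P(E | Box 1) = 21/55; P(E | Box 2) = 3/11.
P(E) = 2/5·21/55 + 3/5·3/11 = 87/275.
By Bayes' rule, P(Box 2 | E) = 9/55 / 87/275 = 15/29 ≈ 0.5172.

15/29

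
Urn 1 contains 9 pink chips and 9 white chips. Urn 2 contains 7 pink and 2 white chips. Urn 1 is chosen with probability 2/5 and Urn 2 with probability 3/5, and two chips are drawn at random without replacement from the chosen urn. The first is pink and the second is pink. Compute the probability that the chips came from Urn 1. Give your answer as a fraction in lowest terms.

32/151

P(E | Urn 1) = 4/17; P(E | Urn 2) = 7/12.
P(E) = 2/5·4/17 + 3/5·7/12 = 151/340.
By Bayes' rule, P(Urn 1 | E) = 8/85 / 151/340 = 32/151 ≈ 0.2119.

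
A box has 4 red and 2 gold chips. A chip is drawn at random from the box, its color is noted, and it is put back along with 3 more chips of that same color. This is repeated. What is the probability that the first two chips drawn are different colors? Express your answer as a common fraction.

Either gold then red, or red then gold; after the first draw the total is 9.
P = (2/6)·(4/9) + (4/6)·(2/9) = 8/27 ≈ 0.2963.

8/27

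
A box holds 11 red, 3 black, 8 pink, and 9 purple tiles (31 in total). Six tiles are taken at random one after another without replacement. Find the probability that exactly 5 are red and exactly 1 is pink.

176/35061

Unordered draws without replacement: count favorable combinations over C(31,6).
Favorable = C(11,5) · C(3,0) · C(8,1) · C(9,0) = 3696; total = C(31,6) = 736281.
P = 3696/736281 = 176/35061 ≈ 0.0050.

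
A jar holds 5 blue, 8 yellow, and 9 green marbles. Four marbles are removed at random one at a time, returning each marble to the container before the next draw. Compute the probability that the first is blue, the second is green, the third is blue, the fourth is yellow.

225/29282

Multiply the conditional probability of each draw in order, with replacement (the composition resets each draw).
P = (5/22) · (9/22) · (5/22) · (8/22) = 225/29282 ≈ 0.0077.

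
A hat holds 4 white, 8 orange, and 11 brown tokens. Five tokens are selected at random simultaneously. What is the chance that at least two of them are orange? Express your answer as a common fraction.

2818/4807

Sum the hypergeometric tail for j = 2,…,5 orange tokens.
Favorable = C(8,2)·C(15,3) + C(8,3)·C(15,2) + C(8,4)·C(15,1) + C(8,5)·C(15,0) = 19726; total = C(23,5) = 33649.
P = 19726/33649 = 2818/4807 ≈ 0.5862.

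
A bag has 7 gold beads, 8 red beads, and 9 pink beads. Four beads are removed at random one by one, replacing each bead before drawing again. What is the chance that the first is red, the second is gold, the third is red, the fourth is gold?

Multiply the conditional probability of each draw in order, with replacement (the composition resets each draw).
P = (8/24) · (7/24) · (8/24) · (7/24) = 49/5184 ≈ 0.0095.

49/5184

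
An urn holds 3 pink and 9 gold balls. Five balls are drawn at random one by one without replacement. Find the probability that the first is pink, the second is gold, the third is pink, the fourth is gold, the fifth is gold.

Multiply the conditional probability of each draw in order, without replacement, so each draw removes one from its color and from the total.
P = (3/12) · (9/11) · (2/10) · (8/9) · (7/8) = 7/220 ≈ 0.0318.

7/220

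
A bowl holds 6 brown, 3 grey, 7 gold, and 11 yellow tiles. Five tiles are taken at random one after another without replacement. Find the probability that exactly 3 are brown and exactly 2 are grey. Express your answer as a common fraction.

2/2691

Unordered draws without replacement: count favorable combinations over C(27,5).
Favorable = C(6,3) · C(3,2) · C(7,0) · C(11,0) = 60; total = C(27,5) = 80730.
P = 60/80730 = 2/2691 ≈ 0.0007.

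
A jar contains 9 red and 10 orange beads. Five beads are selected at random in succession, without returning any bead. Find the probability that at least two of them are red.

Sum the hypergeometric tail for j = 2,…,5 red beads.
Favorable = C(9,2)·C(10,3) + C(9,3)·C(10,2) + C(9,4)·C(10,1) + C(9,5)·C(10,0) = 9486; total = C(19,5) = 11628.
P = 9486/11628 = 31/38 ≈ 0.8158.

31/38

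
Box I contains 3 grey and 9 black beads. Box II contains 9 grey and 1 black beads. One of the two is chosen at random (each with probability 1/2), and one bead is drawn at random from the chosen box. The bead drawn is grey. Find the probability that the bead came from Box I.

5/23

P(grey | Box I) = 1/4; P(grey | Box II) = 9/10.
P(grey) = 1/2·1/4 + 1/2·9/10 = 23/40.
By Bayes' rule, P(Box I | grey) = 1/8 / 23/40 = 5/23 ≈ 0.2174.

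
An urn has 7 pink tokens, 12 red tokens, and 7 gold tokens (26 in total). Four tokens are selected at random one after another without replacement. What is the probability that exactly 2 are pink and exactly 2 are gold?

441/14950

Unordered draws without replacement: count favorable combinations over C(26,4).
Favorable = C(7,2) · C(12,0) · C(7,2) = 441; total = C(26,4) = 14950.
P = 441/14950 = 441/14950 ≈ 0.0295.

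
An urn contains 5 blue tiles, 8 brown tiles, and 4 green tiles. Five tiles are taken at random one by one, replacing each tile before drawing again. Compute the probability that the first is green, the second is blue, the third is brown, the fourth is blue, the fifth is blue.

Multiply the conditional probability of each draw in order, with replacement (the composition resets each draw).
P = (4/17) · (5/17) · (8/17) · (5/17) · (5/17) = 4000/1419857 ≈ 0.0028.

4000/1419857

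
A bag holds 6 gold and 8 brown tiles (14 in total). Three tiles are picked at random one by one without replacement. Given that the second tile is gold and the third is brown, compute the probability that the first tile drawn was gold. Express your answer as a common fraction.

P(first=gold and the second tile is gold and the third is brown) = (6/14)·(5/13)·(8/12) = 10/91.
P(E) = Σ over first color = 10/91 + 2/13 = 24/91.
By Bayes, P(first=gold | E) = 10/91 / 24/91 = 5/12 ≈ 0.4167.

5/12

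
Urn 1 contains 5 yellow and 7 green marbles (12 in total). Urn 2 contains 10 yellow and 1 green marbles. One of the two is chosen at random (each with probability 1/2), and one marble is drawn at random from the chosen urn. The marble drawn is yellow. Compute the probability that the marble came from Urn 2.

24/35

P(yellow | Urn 1) = 5/12; P(yellow | Urn 2) = 10/11.
P(yellow) = 1/2·5/12 + 1/2·10/11 = 175/264.
By Bayes' rule, P(Urn 2 | yellow) = 5/11 / 175/264 = 24/35 ≈ 0.6857.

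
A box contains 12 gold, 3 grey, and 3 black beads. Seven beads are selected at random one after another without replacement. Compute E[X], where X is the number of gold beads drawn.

14/3

By linearity of expectation, E[X] = Σ P(draw i is gold); by symmetry each draw (even without replacement) has P(gold) = 12/18.
E[X] = 7 · 12/18 = 14/3 ≈ 4.6667.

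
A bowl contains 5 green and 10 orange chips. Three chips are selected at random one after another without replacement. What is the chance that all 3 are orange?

24/91

Unordered draws without replacement: count favorable combinations over C(15,3).
Favorable = C(5,0) · C(10,3) = 120; total = C(15,3) = 455.
P = 120/455 = 24/91 ≈ 0.2637.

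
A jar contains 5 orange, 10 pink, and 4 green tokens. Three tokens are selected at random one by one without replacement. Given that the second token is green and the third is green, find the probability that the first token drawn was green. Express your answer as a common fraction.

2/17

P(first=green and the second token is green and the third is green) = (4/19)·(3/18)·(2/17) = 4/969.
P(E) = Σ over first color = 10/969 + 20/969 + 4/969 = 2/57.
By Bayes, P(first=green | E) = 4/969 / 2/57 = 2/17 ≈ 0.1176.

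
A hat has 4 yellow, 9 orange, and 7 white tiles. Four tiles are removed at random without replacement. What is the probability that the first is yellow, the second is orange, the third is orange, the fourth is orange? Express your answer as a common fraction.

Multiply the conditional probability of each draw in order, without replacement, so each draw removes one from its color and from the total.
P = (4/20) · (9/19) · (8/18) · (7/17) = 28/1615 ≈ 0.0173.

28/1615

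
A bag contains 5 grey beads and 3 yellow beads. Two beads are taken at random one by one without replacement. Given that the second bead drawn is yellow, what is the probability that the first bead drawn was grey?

P(first=grey and the second bead drawn is yellow) = (5/8)·(3/7) = 15/56.
P(the second bead drawn is yellow) = Σ over first color = 15/56 + 3/28 = 3/8.
By Bayes, P(first=grey | the second bead drawn is yellow) = 15/56 / 3/8 = 5/7 ≈ 0.7143.

5/7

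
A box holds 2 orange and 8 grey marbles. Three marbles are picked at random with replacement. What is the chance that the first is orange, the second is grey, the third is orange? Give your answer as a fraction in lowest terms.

4/125

Multiply the conditional probability of each draw in order, with replacement (the composition resets each draw).
P = (2/10) · (8/10) · (2/10) = 4/125 ≈ 0.0320.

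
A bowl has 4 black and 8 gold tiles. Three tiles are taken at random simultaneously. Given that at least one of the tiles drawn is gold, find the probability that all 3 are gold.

7/27

P(all 3 gold) = C(8,3)/C(12,3) = 14/55; P(at least one gold) = 1 − C(4,3)/C(12,3) = 54/55.
Since 'all 3 gold' ⊆ 'at least one gold', P(all 3 | at least one) = 14/55 / 54/55 = 7/27 ≈ 0.2593.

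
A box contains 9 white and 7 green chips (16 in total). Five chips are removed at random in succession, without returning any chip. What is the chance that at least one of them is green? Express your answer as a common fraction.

101/104

Use the complement: P(at least one green) = 1 − P(no green).
P(none) = C(9,5)/C(16,5) = 126/4368.
So P = 1 − 126/4368 = 101/104 ≈ 0.9712.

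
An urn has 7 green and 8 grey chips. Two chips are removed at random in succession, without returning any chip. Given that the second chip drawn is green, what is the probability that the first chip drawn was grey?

4/7

P(first=grey and the second chip drawn is green) = (8/15)·(7/14) = 4/15.
P(the second chip drawn is green) = Σ over first color = 1/5 + 4/15 = 7/15.
By Bayes, P(first=grey | the second chip drawn is green) = 4/15 / 7/15 = 4/7 ≈ 0.5714.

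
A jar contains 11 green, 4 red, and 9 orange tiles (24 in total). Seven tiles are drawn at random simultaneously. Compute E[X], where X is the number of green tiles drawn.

By linearity of expectation, E[X] = Σ P(draw i is green); by symmetry each draw (even without replacement) has P(green) = 11/24.
E[X] = 7 · 11/24 = 77/24 ≈ 3.2083.

77/24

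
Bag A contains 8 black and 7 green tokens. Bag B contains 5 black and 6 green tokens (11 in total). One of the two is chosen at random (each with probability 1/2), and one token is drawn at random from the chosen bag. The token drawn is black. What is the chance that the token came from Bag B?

75/163

P(black | Bag A) = 8/15; P(black | Bag B) = 5/11.
P(black) = 1/2·8/15 + 1/2·5/11 = 163/330.
By Bayes' rule, P(Bag B | black) = 5/22 / 163/330 = 75/163 ≈ 0.4601.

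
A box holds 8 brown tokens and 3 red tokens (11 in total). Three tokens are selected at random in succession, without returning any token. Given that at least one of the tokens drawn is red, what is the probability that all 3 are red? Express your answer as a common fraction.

1/109

P(all 3 red) = C(3,3)/C(11,3) = 1/165; P(at least one red) = 1 − C(8,3)/C(11,3) = 109/165.
Since 'all 3 red' ⊆ 'at least one red', P(all 3 | at least one) = 1/165 / 109/165 = 1/109 ≈ 0.0092.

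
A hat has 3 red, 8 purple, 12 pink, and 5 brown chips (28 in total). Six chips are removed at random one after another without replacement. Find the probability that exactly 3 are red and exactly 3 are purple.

Unordered draws without replacement: count favorable combinations over C(28,6).
Favorable = C(3,3) · C(8,3) · C(12,0) · C(5,0) = 56; total = C(28,6) = 376740.
P = 56/376740 = 2/13455 ≈ 0.0001.

2/13455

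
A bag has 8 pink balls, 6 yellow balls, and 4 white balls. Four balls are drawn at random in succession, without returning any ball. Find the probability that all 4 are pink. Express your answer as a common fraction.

Multiply the conditional probability of each draw in order, without replacement, so each draw removes one from its color and from the total.
P = (8/18) · (7/17) · (6/16) · (5/15) = 7/306 ≈ 0.0229.

7/306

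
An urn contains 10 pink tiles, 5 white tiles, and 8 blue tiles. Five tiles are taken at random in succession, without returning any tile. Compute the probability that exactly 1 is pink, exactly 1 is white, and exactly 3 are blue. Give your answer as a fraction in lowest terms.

400/4807

Unordered draws without replacement: count favorable combinations over C(23,5).
Favorable = C(10,1) · C(5,1) · C(8,3) = 2800; total = C(23,5) = 33649.
P = 2800/33649 = 400/4807 ≈ 0.0832.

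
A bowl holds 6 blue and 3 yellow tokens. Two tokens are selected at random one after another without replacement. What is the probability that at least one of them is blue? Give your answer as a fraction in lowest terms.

11/12

Use the complement: P(at least one blue) = 1 − P(no blue).
P(none) = C(3,2)/C(9,2) = 3/36.
So P = 1 − 3/36 = 11/12 ≈ 0.9167.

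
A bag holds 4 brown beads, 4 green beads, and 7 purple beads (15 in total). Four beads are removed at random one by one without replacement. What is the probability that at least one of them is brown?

Use the complement: P(at least one brown) = 1 − P(no brown).
P(none) = C(11,4)/C(15,4) = 330/1365.
So P = 1 − 330/1365 = 69/91 ≈ 0.7582.

69/91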